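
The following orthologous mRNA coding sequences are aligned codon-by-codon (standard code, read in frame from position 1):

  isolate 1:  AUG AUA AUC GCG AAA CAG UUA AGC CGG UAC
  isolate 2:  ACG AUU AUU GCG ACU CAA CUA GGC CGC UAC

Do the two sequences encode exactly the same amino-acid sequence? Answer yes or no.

Codon 1: AUG Met / ACG Thr — nonsynonymous.
Codon 2: AUA Ile / AUU Ile — synonymous.
Codon 3: AUC Ile / AUU Ile — synonymous.
Codon 4: GCG Ala / GCG Ala — identical.
Codon 5: AAA Lys / ACU Thr — nonsynonymous.
Codon 6: CAG Gln / CAA Gln — synonymous.
Codon 7: UUA Leu / CUA Leu — synonymous.
Codon 8: AGC Ser / GGC Gly — nonsynonymous.
Codon 9: CGG Arg / CGC Arg — synonymous.
Codon 10: UAC Tyr / UAC Tyr — identical.
Nonsynonymous differences: 3 → different protein.

no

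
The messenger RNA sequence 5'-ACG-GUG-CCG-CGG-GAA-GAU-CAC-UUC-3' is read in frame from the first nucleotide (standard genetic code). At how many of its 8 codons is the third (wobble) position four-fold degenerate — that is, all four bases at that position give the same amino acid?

Codon 1 ACG (Thr): third position 4-fold.
Codon 2 GUG (Val): third position 4-fold.
Codon 3 CCG (Pro): third position 4-fold.
Codon 4 CGG (Arg): third position 4-fold.
Codon 5 GAA (Glu): third position 2-fold.
Codon 6 GAU (Asp): third position 2-fold.
Codon 7 CAC (His): third position 2-fold.
Codon 8 UUC (Phe): third position 2-fold.
Four-fold degenerate third positions: 4.

4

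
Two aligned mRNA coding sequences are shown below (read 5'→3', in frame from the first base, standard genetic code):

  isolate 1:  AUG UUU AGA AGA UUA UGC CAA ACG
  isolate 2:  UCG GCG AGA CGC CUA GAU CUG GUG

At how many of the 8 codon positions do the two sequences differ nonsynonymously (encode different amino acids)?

5

Codon 1: AUG Met / UCG Ser — nonsynonymous.
Codon 2: UUU Phe / GCG Ala — nonsynonymous.
Codon 3: AGA Arg / AGA Arg — identical.
Codon 4: AGA Arg / CGC Arg — synonymous.
Codon 5: UUA Leu / CUA Leu — synonymous.
Codon 6: UGC Cys / GAU Asp — nonsynonymous.
Codon 7: CAA Gln / CUG Leu — nonsynonymous.
Codon 8: ACG Thr / GUG Val — nonsynonymous.
Nonsynonymous differences: 5.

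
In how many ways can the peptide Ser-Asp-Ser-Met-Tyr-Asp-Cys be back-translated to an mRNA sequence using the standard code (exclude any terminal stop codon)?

Ser: 6 codons.
Asp: 2 codons.
Ser: 6 codons.
Met: 1 codon.
Tyr: 2 codons.
Asp: 2 codons.
Cys: 2 codons.
6 × 2 × 6 × 1 × 2 × 2 × 2 = 576.

576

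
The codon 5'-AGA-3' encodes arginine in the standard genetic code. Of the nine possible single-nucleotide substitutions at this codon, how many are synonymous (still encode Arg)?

Position 1: CGA → 1 synonymous.
Position 2: none → 0 synonymous.
Position 3: AGG → 1 synonymous.
Total: 1 + 0 + 1 = 2.

2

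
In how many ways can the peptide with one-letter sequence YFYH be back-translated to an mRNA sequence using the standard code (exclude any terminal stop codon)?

Tyr: 2 codons.
Phe: 2 codons.
Tyr: 2 codons.
His: 2 codons.
2 × 2 × 2 × 2 = 16.

16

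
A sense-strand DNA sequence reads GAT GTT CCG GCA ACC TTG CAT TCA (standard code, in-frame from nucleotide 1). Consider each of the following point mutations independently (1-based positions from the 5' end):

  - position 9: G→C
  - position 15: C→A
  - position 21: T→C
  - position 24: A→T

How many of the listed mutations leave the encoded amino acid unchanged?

4

Codon 3: CCG (Pro) → CCC (Pro) — synonymous.
Codon 5: ACC (Thr) → ACA (Thr) — synonymous.
Codon 7: CAT (His) → CAC (His) — synonymous.
Codon 8: TCA (Ser) → TCT (Ser) — synonymous.
Synonymous: 4 of 4.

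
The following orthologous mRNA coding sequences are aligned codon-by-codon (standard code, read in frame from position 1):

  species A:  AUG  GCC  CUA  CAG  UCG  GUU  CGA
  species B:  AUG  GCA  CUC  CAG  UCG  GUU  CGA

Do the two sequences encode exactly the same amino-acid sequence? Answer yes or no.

Codon 1: AUG Met / AUG Met — identical.
Codon 2: GCC Ala / GCA Ala — synonymous.
Codon 3: CUA Leu / CUC Leu — synonymous.
Codon 4: CAG Gln / CAG Gln — identical.
Codon 5: UCG Ser / UCG Ser — identical.
Codon 6: GUU Val / GUU Val — identical.
Codon 7: CGA Arg / CGA Arg — identical.
Nonsynonymous differences: 0 → same protein.

yes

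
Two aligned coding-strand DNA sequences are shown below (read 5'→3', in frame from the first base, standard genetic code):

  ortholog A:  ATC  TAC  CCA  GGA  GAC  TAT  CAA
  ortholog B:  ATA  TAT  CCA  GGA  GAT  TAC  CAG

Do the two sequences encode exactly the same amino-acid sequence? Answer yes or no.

yes

Codon 1: ATC Ile / ATA Ile — synonymous.
Codon 2: TAC Tyr / TAT Tyr — synonymous.
Codon 3: CCA Pro / CCA Pro — identical.
Codon 4: GGA Gly / GGA Gly — identical.
Codon 5: GAC Asp / GAT Asp — synonymous.
Codon 6: TAT Tyr / TAC Tyr — synonymous.
Codon 7: CAA Gln / CAG Gln — synonymous.
Nonsynonymous differences: 0 → same protein.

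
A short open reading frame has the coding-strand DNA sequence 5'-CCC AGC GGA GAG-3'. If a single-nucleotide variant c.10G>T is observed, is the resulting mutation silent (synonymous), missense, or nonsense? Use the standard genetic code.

Position 10 falls in codon 4: GAG → Glu.
After the substitution the codon is TAG → Stop.
The new codon is a stop codon, so this is a nonsense mutation.

nonsense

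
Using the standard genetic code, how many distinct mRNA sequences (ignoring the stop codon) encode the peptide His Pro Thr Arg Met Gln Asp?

768

His: 2 codons.
Pro: 4 codons.
Thr: 4 codons.
Arg: 6 codons.
Met: 1 codon.
Gln: 2 codons.
Asp: 2 codons.
2 × 4 × 4 × 6 × 1 × 2 × 2 = 768.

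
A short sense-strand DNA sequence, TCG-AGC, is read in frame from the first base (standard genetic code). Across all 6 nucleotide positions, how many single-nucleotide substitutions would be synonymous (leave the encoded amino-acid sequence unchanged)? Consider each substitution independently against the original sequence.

Codon 1 (TCG, Ser): 3 synonymous substitutions.
Codon 2 (AGC, Ser): 1 synonymous substitution.
Total: 3 + 1 = 4.

4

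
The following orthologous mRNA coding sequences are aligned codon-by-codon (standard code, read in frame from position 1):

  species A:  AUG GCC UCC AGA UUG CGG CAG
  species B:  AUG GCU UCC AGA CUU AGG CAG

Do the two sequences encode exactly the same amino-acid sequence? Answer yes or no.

yes

Codon 1: AUG Met / AUG Met — identical.
Codon 2: GCC Ala / GCU Ala — synonymous.
Codon 3: UCC Ser / UCC Ser — identical.
Codon 4: AGA Arg / AGA Arg — identical.
Codon 5: UUG Leu / CUU Leu — synonymous.
Codon 6: CGG Arg / AGG Arg — synonymous.
Codon 7: CAG Gln / CAG Gln — identical.
Nonsynonymous differences: 0 → same protein.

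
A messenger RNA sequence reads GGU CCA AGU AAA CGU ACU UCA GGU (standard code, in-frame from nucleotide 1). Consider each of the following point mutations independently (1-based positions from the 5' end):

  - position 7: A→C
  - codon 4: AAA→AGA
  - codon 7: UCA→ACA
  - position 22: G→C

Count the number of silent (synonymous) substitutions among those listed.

Codon 3: AGU (Ser) → CGU (Arg) — missense.
Codon 4: AAA (Lys) → AGA (Arg) — missense.
Codon 7: UCA (Ser) → ACA (Thr) — missense.
Codon 8: GGU (Gly) → CGU (Arg) — missense.
Synonymous: 0 of 4.

0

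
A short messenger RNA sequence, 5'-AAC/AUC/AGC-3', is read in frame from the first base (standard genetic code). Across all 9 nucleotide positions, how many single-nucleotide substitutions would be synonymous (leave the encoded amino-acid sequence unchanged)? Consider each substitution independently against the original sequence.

4

Codon 1 (AAC, Asn): 1 synonymous substitution.
Codon 2 (AUC, Ile): 2 synonymous substitutions.
Codon 3 (AGC, Ser): 1 synonymous substitution.
Total: 1 + 2 + 1 = 4.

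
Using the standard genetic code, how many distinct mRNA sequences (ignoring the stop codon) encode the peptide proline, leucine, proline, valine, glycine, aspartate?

3072

Pro: 4 codons.
Leu: 6 codons.
Pro: 4 codons.
Val: 4 codons.
Gly: 4 codons.
Asp: 2 codons.
4 × 6 × 4 × 4 × 4 × 2 = 3072.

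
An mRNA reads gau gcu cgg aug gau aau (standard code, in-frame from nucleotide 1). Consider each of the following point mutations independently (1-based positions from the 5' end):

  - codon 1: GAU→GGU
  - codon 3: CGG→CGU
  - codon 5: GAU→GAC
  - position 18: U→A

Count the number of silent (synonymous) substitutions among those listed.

Codon 1: GAU (Asp) → GGU (Gly) — missense.
Codon 3: CGG (Arg) → CGU (Arg) — synonymous.
Codon 5: GAU (Asp) → GAC (Asp) — synonymous.
Codon 6: AAU (Asn) → AAA (Lys) — missense.
Synonymous: 2 of 4.

2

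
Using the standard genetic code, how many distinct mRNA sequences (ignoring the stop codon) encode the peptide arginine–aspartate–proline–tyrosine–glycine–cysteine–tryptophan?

Arg: 6 codons.
Asp: 2 codons.
Pro: 4 codons.
Tyr: 2 codons.
Gly: 4 codons.
Cys: 2 codons.
Trp: 1 codon.
6 × 2 × 4 × 2 × 4 × 2 × 1 = 768.

768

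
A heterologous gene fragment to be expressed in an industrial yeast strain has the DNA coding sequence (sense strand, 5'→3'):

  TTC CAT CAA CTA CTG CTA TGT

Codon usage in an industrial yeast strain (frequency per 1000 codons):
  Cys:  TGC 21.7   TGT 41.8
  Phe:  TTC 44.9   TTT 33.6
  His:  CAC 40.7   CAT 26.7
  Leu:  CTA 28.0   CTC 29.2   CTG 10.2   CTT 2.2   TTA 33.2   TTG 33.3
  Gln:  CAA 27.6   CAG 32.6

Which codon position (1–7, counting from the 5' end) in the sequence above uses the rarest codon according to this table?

Codon 1 TTC (Phe): 44.9 per 1000.
Codon 2 CAT (His): 26.7 per 1000.
Codon 3 CAA (Gln): 27.6 per 1000.
Codon 4 CTA (Leu): 28.0 per 1000.
Codon 5 CTG (Leu): 10.2 per 1000.
Codon 6 CTA (Leu): 28.0 per 1000.
Codon 7 TGT (Cys): 41.8 per 1000.
Lowest frequency is 10.2 at codon 5.

5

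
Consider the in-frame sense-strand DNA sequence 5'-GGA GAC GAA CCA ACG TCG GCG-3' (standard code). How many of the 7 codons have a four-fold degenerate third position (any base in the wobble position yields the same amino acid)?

Codon 1 GGA (Gly): third position 4-fold.
Codon 2 GAC (Asp): third position 2-fold.
Codon 3 GAA (Glu): third position 2-fold.
Codon 4 CCA (Pro): third position 4-fold.
Codon 5 ACG (Thr): third position 4-fold.
Codon 6 TCG (Ser): third position 4-fold.
Codon 7 GCG (Ala): third position 4-fold.
Four-fold degenerate third positions: 5.

5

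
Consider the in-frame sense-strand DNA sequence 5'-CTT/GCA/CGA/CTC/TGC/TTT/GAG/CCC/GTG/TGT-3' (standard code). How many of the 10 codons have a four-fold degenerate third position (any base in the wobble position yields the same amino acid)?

6

Codon 1 CTT (Leu): third position 4-fold.
Codon 2 GCA (Ala): third position 4-fold.
Codon 3 CGA (Arg): third position 4-fold.
Codon 4 CTC (Leu): third position 4-fold.
Codon 5 TGC (Cys): third position 2-fold.
Codon 6 TTT (Phe): third position 2-fold.
Codon 7 GAG (Glu): third position 2-fold.
Codon 8 CCC (Pro): third position 4-fold.
Codon 9 GTG (Val): third position 4-fold.
Codon 10 TGT (Cys): third position 2-fold.
Four-fold degenerate third positions: 6.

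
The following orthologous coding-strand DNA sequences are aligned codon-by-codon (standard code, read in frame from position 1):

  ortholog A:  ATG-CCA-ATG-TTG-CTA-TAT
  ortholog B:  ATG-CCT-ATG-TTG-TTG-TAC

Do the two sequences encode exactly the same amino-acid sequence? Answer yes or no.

yes

Codon 1: ATG Met / ATG Met — identical.
Codon 2: CCA Pro / CCT Pro — synonymous.
Codon 3: ATG Met / ATG Met — identical.
Codon 4: TTG Leu / TTG Leu — identical.
Codon 5: CTA Leu / TTG Leu — synonymous.
Codon 6: TAT Tyr / TAC Tyr — synonymous.
Nonsynonymous differences: 0 → same protein.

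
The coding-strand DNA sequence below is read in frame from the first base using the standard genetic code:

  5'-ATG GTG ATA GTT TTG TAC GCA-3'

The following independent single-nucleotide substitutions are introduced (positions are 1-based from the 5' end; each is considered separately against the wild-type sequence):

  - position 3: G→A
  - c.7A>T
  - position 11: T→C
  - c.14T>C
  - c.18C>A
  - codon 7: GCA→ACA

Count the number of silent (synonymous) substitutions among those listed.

Codon 1: ATG (Met) → ATA (Ile) — missense.
Codon 3: ATA (Ile) → TTA (Leu) — missense.
Codon 4: GTT (Val) → GCT (Ala) — missense.
Codon 5: TTG (Leu) → TCG (Ser) — missense.
Codon 6: TAC (Tyr) → TAA (Stop) — nonsense.
Codon 7: GCA (Ala) → ACA (Thr) — missense.
Synonymous: 0 of 6.

0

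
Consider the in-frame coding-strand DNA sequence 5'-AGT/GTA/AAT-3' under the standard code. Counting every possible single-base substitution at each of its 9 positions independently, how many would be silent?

5

Codon 1 (AGT, Ser): 1 synonymous substitution.
Codon 2 (GTA, Val): 3 synonymous substitutions.
Codon 3 (AAT, Asn): 1 synonymous substitution.
Total: 1 + 3 + 1 = 5.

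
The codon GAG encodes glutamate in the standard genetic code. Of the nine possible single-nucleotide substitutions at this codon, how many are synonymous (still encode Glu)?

Position 1: none → 0 synonymous.
Position 2: none → 0 synonymous.
Position 3: GAA → 1 synonymous.
Total: 0 + 0 + 1 = 1.

1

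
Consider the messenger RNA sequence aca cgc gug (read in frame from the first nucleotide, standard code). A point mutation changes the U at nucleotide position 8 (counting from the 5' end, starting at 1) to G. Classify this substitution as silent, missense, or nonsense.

missense

Position 8 falls in codon 3: GUG → Val.
After the substitution the codon is GGG → Gly.
Val ≠ Gly, so this is a missense mutation.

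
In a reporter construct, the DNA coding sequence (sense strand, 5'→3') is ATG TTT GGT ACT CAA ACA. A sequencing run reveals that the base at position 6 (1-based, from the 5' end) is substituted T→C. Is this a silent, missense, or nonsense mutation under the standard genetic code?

silent

Position 6 falls in codon 2: TTT → Phe.
After the substitution the codon is TTC → Phe.
Both encode Phe, so the change is synonymous.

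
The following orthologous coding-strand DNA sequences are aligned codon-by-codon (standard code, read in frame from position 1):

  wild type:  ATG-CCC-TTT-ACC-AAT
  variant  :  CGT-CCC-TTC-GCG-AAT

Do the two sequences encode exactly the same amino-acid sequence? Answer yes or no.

Codon 1: ATG Met / CGT Arg — nonsynonymous.
Codon 2: CCC Pro / CCC Pro — identical.
Codon 3: TTT Phe / TTC Phe — synonymous.
Codon 4: ACC Thr / GCG Ala — nonsynonymous.
Codon 5: AAT Asn / AAT Asn — identical.
Nonsynonymous differences: 2 → different protein.

no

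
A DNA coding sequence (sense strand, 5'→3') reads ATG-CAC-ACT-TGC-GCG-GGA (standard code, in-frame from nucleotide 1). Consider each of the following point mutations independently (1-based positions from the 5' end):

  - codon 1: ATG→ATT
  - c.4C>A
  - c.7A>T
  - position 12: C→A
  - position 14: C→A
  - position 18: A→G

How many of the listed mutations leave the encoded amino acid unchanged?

Codon 1: ATG (Met) → ATT (Ile) — missense.
Codon 2: CAC (His) → AAC (Asn) — missense.
Codon 3: ACT (Thr) → TCT (Ser) — missense.
Codon 4: TGC (Cys) → TGA (Stop) — nonsense.
Codon 5: GCG (Ala) → GAG (Glu) — missense.
Codon 6: GGA (Gly) → GGG (Gly) — synonymous.
Synonymous: 1 of 6.

1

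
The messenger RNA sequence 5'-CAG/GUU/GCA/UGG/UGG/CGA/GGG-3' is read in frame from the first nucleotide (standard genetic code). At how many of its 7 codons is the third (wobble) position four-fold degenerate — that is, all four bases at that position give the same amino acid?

Codon 1 CAG (Gln): third position 2-fold.
Codon 2 GUU (Val): third position 4-fold.
Codon 3 GCA (Ala): third position 4-fold.
Codon 4 UGG (Trp): third position 1-fold.
Codon 5 UGG (Trp): third position 1-fold.
Codon 6 CGA (Arg): third position 4-fold.
Codon 7 GGG (Gly): third position 4-fold.
Four-fold degenerate third positions: 4.

4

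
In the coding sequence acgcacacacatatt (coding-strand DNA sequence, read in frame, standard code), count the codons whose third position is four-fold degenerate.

Codon 1 ACG (Thr): third position 4-fold.
Codon 2 CAC (His): third position 2-fold.
Codon 3 ACA (Thr): third position 4-fold.
Codon 4 CAT (His): third position 2-fold.
Codon 5 ATT (Ile): third position 3-fold.
Four-fold degenerate third positions: 2.

2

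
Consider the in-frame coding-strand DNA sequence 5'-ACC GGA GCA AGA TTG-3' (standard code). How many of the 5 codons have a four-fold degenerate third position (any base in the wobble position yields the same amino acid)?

3

Codon 1 ACC (Thr): third position 4-fold.
Codon 2 GGA (Gly): third position 4-fold.
Codon 3 GCA (Ala): third position 4-fold.
Codon 4 AGA (Arg): third position 2-fold.
Codon 5 TTG (Leu): third position 2-fold.
Four-fold degenerate third positions: 3.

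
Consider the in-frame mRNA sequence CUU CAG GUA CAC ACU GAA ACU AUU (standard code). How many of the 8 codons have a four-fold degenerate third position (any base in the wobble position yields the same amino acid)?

Codon 1 CUU (Leu): third position 4-fold.
Codon 2 CAG (Gln): third position 2-fold.
Codon 3 GUA (Val): third position 4-fold.
Codon 4 CAC (His): third position 2-fold.
Codon 5 ACU (Thr): third position 4-fold.
Codon 6 GAA (Glu): third position 2-fold.
Codon 7 ACU (Thr): third position 4-fold.
Codon 8 AUU (Ile): third position 3-fold.
Four-fold degenerate third positions: 4.

4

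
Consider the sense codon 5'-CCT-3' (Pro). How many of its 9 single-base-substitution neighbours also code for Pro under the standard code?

3

Position 1: none → 0 synonymous.
Position 2: none → 0 synonymous.
Position 3: CCC, CCA, CCG → 3 synonymous.
Total: 0 + 0 + 3 = 3.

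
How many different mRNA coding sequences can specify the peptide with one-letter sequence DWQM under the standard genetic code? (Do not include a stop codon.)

Asp: 2 codons.
Trp: 1 codon.
Gln: 2 codons.
Met: 1 codon.
2 × 1 × 2 × 1 = 4.

4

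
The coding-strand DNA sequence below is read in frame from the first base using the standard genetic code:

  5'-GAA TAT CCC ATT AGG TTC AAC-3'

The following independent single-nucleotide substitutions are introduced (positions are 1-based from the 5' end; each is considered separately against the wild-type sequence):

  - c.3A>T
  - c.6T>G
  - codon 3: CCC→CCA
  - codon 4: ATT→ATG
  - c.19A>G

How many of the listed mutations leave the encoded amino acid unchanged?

Codon 1: GAA (Glu) → GAT (Asp) — missense.
Codon 2: TAT (Tyr) → TAG (Stop) — nonsense.
Codon 3: CCC (Pro) → CCA (Pro) — synonymous.
Codon 4: ATT (Ile) → ATG (Met) — missense.
Codon 7: AAC (Asn) → GAC (Asp) — missense.
Synonymous: 1 of 5.

1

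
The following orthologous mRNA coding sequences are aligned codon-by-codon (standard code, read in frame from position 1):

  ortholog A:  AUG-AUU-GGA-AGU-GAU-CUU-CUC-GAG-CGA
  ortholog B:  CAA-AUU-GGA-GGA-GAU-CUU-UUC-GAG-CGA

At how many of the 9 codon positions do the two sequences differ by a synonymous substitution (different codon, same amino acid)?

Codon 1: AUG Met / CAA Gln — nonsynonymous.
Codon 2: AUU Ile / AUU Ile — identical.
Codon 3: GGA Gly / GGA Gly — identical.
Codon 4: AGU Ser / GGA Gly — nonsynonymous.
Codon 5: GAU Asp / GAU Asp — identical.
Codon 6: CUU Leu / CUU Leu — identical.
Codon 7: CUC Leu / UUC Phe — nonsynonymous.
Codon 8: GAG Glu / GAG Glu — identical.
Codon 9: CGA Arg / CGA Arg — identical.
Synonymous differences: 0.

0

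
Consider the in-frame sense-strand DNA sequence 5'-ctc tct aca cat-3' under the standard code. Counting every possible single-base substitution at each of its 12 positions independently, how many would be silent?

Codon 1 (CTC, Leu): 3 synonymous substitutions.
Codon 2 (TCT, Ser): 3 synonymous substitutions.
Codon 3 (ACA, Thr): 3 synonymous substitutions.
Codon 4 (CAT, His): 1 synonymous substitution.
Total: 3 + 3 + 3 + 1 = 10.

10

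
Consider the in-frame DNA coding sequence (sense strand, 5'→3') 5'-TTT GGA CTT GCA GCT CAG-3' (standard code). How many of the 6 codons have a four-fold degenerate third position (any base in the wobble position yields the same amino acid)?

Codon 1 TTT (Phe): third position 2-fold.
Codon 2 GGA (Gly): third position 4-fold.
Codon 3 CTT (Leu): third position 4-fold.
Codon 4 GCA (Ala): third position 4-fold.
Codon 5 GCT (Ala): third position 4-fold.
Codon 6 CAG (Gln): third position 2-fold.
Four-fold degenerate third positions: 4.

4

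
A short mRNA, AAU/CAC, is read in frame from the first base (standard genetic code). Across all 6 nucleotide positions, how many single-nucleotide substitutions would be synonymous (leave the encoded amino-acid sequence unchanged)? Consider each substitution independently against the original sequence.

2

Codon 1 (AAU, Asn): 1 synonymous substitution.
Codon 2 (CAC, His): 1 synonymous substitution.
Total: 1 + 1 = 2.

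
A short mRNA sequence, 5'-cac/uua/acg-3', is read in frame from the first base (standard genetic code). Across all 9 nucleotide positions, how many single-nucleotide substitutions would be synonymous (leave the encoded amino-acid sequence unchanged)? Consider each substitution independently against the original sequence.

Codon 1 (CAC, His): 1 synonymous substitution.
Codon 2 (UUA, Leu): 2 synonymous substitutions.
Codon 3 (ACG, Thr): 3 synonymous substitutions.
Total: 1 + 2 + 3 = 6.

6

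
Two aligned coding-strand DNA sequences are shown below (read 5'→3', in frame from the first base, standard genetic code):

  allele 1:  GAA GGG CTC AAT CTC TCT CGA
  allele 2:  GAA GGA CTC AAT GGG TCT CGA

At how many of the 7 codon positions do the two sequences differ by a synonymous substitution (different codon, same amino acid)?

1

Codon 1: GAA Glu / GAA Glu — identical.
Codon 2: GGG Gly / GGA Gly — synonymous.
Codon 3: CTC Leu / CTC Leu — identical.
Codon 4: AAT Asn / AAT Asn — identical.
Codon 5: CTC Leu / GGG Gly — nonsynonymous.
Codon 6: TCT Ser / TCT Ser — identical.
Codon 7: CGA Arg / CGA Arg — identical.
Synonymous differences: 1.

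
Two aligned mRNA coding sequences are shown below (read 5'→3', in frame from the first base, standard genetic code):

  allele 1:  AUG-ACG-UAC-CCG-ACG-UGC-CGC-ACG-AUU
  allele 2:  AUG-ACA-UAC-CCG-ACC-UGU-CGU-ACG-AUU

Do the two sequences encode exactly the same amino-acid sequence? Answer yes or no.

yes

Codon 1: AUG Met / AUG Met — identical.
Codon 2: ACG Thr / ACA Thr — synonymous.
Codon 3: UAC Tyr / UAC Tyr — identical.
Codon 4: CCG Pro / CCG Pro — identical.
Codon 5: ACG Thr / ACC Thr — synonymous.
Codon 6: UGC Cys / UGU Cys — synonymous.
Codon 7: CGC Arg / CGU Arg — synonymous.
Codon 8: ACG Thr / ACG Thr — identical.
Codon 9: AUU Ile / AUU Ile — identical.
Nonsynonymous differences: 0 → same protein.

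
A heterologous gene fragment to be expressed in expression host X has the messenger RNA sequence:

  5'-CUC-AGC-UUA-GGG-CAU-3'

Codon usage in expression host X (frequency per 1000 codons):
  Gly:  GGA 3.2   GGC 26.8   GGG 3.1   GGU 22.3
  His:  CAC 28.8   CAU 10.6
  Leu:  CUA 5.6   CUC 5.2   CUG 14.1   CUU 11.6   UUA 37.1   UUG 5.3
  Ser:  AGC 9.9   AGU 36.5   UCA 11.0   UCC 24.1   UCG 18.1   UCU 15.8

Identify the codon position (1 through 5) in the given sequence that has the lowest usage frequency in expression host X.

4

Codon 1 CUC (Leu): 5.2 per 1000.
Codon 2 AGC (Ser): 9.9 per 1000.
Codon 3 UUA (Leu): 37.1 per 1000.
Codon 4 GGG (Gly): 3.1 per 1000.
Codon 5 CAU (His): 10.6 per 1000.
Lowest frequency is 3.1 at codon 4.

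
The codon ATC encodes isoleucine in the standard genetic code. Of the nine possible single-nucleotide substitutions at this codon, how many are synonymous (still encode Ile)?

2

Position 1: none → 0 synonymous.
Position 2: none → 0 synonymous.
Position 3: ATT, ATA → 2 synonymous.
Total: 0 + 0 + 2 = 2.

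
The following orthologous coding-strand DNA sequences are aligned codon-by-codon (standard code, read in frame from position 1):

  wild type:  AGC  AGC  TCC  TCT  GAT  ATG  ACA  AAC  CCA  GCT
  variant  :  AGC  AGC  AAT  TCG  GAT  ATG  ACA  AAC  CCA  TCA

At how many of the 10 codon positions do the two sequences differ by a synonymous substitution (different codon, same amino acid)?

Codon 1: AGC Ser / AGC Ser — identical.
Codon 2: AGC Ser / AGC Ser — identical.
Codon 3: TCC Ser / AAT Asn — nonsynonymous.
Codon 4: TCT Ser / TCG Ser — synonymous.
Codon 5: GAT Asp / GAT Asp — identical.
Codon 6: ATG Met / ATG Met — identical.
Codon 7: ACA Thr / ACA Thr — identical.
Codon 8: AAC Asn / AAC Asn — identical.
Codon 9: CCA Pro / CCA Pro — identical.
Codon 10: GCT Ala / TCA Ser — nonsynonymous.
Synonymous differences: 1.

1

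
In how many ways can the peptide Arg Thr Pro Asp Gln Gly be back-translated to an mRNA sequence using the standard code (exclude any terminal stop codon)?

1536

Arg: 6 codons.
Thr: 4 codons.
Pro: 4 codons.
Asp: 2 codons.
Gln: 2 codons.
Gly: 4 codons.
6 × 4 × 4 × 2 × 2 × 4 = 1536.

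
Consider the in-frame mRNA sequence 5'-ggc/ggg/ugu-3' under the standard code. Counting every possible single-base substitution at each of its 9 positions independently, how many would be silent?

7

Codon 1 (GGC, Gly): 3 synonymous substitutions.
Codon 2 (GGG, Gly): 3 synonymous substitutions.
Codon 3 (UGU, Cys): 1 synonymous substitution.
Total: 3 + 3 + 1 = 7.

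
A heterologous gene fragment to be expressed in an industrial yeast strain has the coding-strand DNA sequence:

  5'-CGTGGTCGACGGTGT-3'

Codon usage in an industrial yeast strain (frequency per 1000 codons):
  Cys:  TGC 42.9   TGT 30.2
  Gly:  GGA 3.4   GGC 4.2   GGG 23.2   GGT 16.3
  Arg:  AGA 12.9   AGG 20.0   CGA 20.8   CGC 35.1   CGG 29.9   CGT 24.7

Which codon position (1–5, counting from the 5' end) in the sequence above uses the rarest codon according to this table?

2

Codon 1 CGT (Arg): 24.7 per 1000.
Codon 2 GGT (Gly): 16.3 per 1000.
Codon 3 CGA (Arg): 20.8 per 1000.
Codon 4 CGG (Arg): 29.9 per 1000.
Codon 5 TGT (Cys): 30.2 per 1000.
Lowest frequency is 16.3 at codon 2.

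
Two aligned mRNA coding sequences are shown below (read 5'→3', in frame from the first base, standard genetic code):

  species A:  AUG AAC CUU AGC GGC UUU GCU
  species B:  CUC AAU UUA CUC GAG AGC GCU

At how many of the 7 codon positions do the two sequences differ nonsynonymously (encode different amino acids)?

Codon 1: AUG Met / CUC Leu — nonsynonymous.
Codon 2: AAC Asn / AAU Asn — synonymous.
Codon 3: CUU Leu / UUA Leu — synonymous.
Codon 4: AGC Ser / CUC Leu — nonsynonymous.
Codon 5: GGC Gly / GAG Glu — nonsynonymous.
Codon 6: UUU Phe / AGC Ser — nonsynonymous.
Codon 7: GCU Ala / GCU Ala — identical.
Nonsynonymous differences: 4.

4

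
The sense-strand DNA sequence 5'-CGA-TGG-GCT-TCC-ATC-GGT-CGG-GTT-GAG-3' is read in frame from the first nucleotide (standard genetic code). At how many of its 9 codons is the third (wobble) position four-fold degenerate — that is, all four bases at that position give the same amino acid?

6

Codon 1 CGA (Arg): third position 4-fold.
Codon 2 TGG (Trp): third position 1-fold.
Codon 3 GCT (Ala): third position 4-fold.
Codon 4 TCC (Ser): third position 4-fold.
Codon 5 ATC (Ile): third position 3-fold.
Codon 6 GGT (Gly): third position 4-fold.
Codon 7 CGG (Arg): third position 4-fold.
Codon 8 GTT (Val): third position 4-fold.
Codon 9 GAG (Glu): third position 2-fold.
Four-fold degenerate third positions: 6.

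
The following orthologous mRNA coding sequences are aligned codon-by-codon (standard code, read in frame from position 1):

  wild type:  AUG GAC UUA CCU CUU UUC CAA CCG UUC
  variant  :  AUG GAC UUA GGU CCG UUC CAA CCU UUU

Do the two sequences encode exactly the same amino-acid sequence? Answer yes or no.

Codon 1: AUG Met / AUG Met — identical.
Codon 2: GAC Asp / GAC Asp — identical.
Codon 3: UUA Leu / UUA Leu — identical.
Codon 4: CCU Pro / GGU Gly — nonsynonymous.
Codon 5: CUU Leu / CCG Pro — nonsynonymous.
Codon 6: UUC Phe / UUC Phe — identical.
Codon 7: CAA Gln / CAA Gln — identical.
Codon 8: CCG Pro / CCU Pro — synonymous.
Codon 9: UUC Phe / UUU Phe — synonymous.
Nonsynonymous differences: 2 → different protein.

no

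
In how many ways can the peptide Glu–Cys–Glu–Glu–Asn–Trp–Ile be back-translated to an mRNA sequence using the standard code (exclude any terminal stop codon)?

96

Glu: 2 codons.
Cys: 2 codons.
Glu: 2 codons.
Glu: 2 codons.
Asn: 2 codons.
Trp: 1 codon.
Ile: 3 codons.
2 × 2 × 2 × 2 × 2 × 1 × 3 = 96.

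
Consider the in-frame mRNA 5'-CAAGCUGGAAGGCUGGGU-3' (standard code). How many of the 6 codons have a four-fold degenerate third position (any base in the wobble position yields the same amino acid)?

Codon 1 CAA (Gln): third position 2-fold.
Codon 2 GCU (Ala): third position 4-fold.
Codon 3 GGA (Gly): third position 4-fold.
Codon 4 AGG (Arg): third position 2-fold.
Codon 5 CUG (Leu): third position 4-fold.
Codon 6 GGU (Gly): third position 4-fold.
Four-fold degenerate third positions: 4.

4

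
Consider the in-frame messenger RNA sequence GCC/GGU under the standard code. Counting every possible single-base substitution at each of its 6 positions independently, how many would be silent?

Codon 1 (GCC, Ala): 3 synonymous substitutions.
Codon 2 (GGU, Gly): 3 synonymous substitutions.
Total: 3 + 3 = 6.

6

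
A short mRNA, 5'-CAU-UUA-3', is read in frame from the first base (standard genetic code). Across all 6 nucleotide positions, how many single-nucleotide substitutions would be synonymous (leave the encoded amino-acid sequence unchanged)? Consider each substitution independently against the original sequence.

Codon 1 (CAU, His): 1 synonymous substitution.
Codon 2 (UUA, Leu): 2 synonymous substitutions.
Total: 1 + 2 = 3.

3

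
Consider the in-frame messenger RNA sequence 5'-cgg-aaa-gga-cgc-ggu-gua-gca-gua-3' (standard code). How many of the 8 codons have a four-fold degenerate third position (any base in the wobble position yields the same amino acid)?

Codon 1 CGG (Arg): third position 4-fold.
Codon 2 AAA (Lys): third position 2-fold.
Codon 3 GGA (Gly): third position 4-fold.
Codon 4 CGC (Arg): third position 4-fold.
Codon 5 GGU (Gly): third position 4-fold.
Codon 6 GUA (Val): third position 4-fold.
Codon 7 GCA (Ala): third position 4-fold.
Codon 8 GUA (Val): third position 4-fold.
Four-fold degenerate third positions: 7.

7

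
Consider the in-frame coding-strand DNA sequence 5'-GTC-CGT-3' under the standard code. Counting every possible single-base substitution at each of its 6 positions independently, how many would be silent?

Codon 1 (GTC, Val): 3 synonymous substitutions.
Codon 2 (CGT, Arg): 3 synonymous substitutions.
Total: 3 + 3 = 6.

6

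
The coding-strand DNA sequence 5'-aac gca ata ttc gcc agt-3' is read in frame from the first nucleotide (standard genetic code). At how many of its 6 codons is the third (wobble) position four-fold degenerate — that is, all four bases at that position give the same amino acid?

2

Codon 1 AAC (Asn): third position 2-fold.
Codon 2 GCA (Ala): third position 4-fold.
Codon 3 ATA (Ile): third position 3-fold.
Codon 4 TTC (Phe): third position 2-fold.
Codon 5 GCC (Ala): third position 4-fold.
Codon 6 AGT (Ser): third position 2-fold.
Four-fold degenerate third positions: 2.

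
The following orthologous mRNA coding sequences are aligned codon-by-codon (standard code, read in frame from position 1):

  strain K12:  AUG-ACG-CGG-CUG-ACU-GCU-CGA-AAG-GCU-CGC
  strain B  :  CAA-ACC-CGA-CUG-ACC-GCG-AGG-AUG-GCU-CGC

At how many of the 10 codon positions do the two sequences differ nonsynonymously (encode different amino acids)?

2

Codon 1: AUG Met / CAA Gln — nonsynonymous.
Codon 2: ACG Thr / ACC Thr — synonymous.
Codon 3: CGG Arg / CGA Arg — synonymous.
Codon 4: CUG Leu / CUG Leu — identical.
Codon 5: ACU Thr / ACC Thr — synonymous.
Codon 6: GCU Ala / GCG Ala — synonymous.
Codon 7: CGA Arg / AGG Arg — synonymous.
Codon 8: AAG Lys / AUG Met — nonsynonymous.
Codon 9: GCU Ala / GCU Ala — identical.
Codon 10: CGC Arg / CGC Arg — identical.
Nonsynonymous differences: 2.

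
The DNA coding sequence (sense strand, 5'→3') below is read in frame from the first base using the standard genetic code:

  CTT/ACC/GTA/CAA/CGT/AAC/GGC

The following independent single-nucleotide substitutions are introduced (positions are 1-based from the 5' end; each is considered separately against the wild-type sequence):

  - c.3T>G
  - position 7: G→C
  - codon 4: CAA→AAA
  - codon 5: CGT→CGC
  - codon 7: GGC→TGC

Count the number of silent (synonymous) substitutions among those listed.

Codon 1: CTT (Leu) → CTG (Leu) — synonymous.
Codon 3: GTA (Val) → CTA (Leu) — missense.
Codon 4: CAA (Gln) → AAA (Lys) — missense.
Codon 5: CGT (Arg) → CGC (Arg) — synonymous.
Codon 7: GGC (Gly) → TGC (Cys) — missense.
Synonymous: 2 of 5.

2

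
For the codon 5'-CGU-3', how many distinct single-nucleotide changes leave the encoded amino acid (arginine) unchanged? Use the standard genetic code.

3

Position 1: none → 0 synonymous.
Position 2: none → 0 synonymous.
Position 3: CGC, CGA, CGG → 3 synonymous.
Total: 0 + 0 + 3 = 3.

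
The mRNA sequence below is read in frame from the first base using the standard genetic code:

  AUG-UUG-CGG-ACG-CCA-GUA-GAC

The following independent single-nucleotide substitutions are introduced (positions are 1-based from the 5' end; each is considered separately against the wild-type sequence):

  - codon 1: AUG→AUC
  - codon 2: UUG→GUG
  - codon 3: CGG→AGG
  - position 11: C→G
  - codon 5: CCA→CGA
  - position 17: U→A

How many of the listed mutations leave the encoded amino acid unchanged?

1

Codon 1: AUG (Met) → AUC (Ile) — missense.
Codon 2: UUG (Leu) → GUG (Val) — missense.
Codon 3: CGG (Arg) → AGG (Arg) — synonymous.
Codon 4: ACG (Thr) → AGG (Arg) — missense.
Codon 5: CCA (Pro) → CGA (Arg) — missense.
Codon 6: GUA (Val) → GAA (Glu) — missense.
Synonymous: 1 of 6.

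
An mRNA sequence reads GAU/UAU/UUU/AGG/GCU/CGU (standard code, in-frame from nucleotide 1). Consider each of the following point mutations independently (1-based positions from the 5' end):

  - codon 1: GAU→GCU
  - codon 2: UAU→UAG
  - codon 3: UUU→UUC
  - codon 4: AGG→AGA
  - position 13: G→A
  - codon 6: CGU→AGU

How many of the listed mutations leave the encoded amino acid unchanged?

Codon 1: GAU (Asp) → GCU (Ala) — missense.
Codon 2: UAU (Tyr) → UAG (Stop) — nonsense.
Codon 3: UUU (Phe) → UUC (Phe) — synonymous.
Codon 4: AGG (Arg) → AGA (Arg) — synonymous.
Codon 5: GCU (Ala) → ACU (Thr) — missense.
Codon 6: CGU (Arg) → AGU (Ser) — missense.
Synonymous: 2 of 6.

2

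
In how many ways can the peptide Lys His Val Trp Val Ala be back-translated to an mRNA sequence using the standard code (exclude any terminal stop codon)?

256

Lys: 2 codons.
His: 2 codons.
Val: 4 codons.
Trp: 1 codon.
Val: 4 codons.
Ala: 4 codons.
2 × 2 × 4 × 1 × 4 × 4 = 256.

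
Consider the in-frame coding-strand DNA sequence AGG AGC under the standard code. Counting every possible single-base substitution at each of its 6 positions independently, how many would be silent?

3

Codon 1 (AGG, Arg): 2 synonymous substitutions.
Codon 2 (AGC, Ser): 1 synonymous substitution.
Total: 2 + 1 = 3.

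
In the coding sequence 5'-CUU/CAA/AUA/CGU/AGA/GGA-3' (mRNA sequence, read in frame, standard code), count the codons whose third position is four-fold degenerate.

Codon 1 CUU (Leu): third position 4-fold.
Codon 2 CAA (Gln): third position 2-fold.
Codon 3 AUA (Ile): third position 3-fold.
Codon 4 CGU (Arg): third position 4-fold.
Codon 5 AGA (Arg): third position 2-fold.
Codon 6 GGA (Gly): third position 4-fold.
Four-fold degenerate third positions: 3.

3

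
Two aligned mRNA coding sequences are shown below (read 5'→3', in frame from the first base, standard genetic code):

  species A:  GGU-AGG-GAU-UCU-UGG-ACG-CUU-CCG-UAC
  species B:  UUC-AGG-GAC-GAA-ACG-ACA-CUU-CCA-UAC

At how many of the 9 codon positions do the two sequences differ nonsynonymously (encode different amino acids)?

Codon 1: GGU Gly / UUC Phe — nonsynonymous.
Codon 2: AGG Arg / AGG Arg — identical.
Codon 3: GAU Asp / GAC Asp — synonymous.
Codon 4: UCU Ser / GAA Glu — nonsynonymous.
Codon 5: UGG Trp / ACG Thr — nonsynonymous.
Codon 6: ACG Thr / ACA Thr — synonymous.
Codon 7: CUU Leu / CUU Leu — identical.
Codon 8: CCG Pro / CCA Pro — synonymous.
Codon 9: UAC Tyr / UAC Tyr — identical.
Nonsynonymous differences: 3.

3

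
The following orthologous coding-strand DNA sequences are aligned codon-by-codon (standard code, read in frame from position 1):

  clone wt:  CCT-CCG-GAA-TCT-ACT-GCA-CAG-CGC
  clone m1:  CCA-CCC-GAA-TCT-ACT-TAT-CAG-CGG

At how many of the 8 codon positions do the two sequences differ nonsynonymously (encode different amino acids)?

Codon 1: CCT Pro / CCA Pro — synonymous.
Codon 2: CCG Pro / CCC Pro — synonymous.
Codon 3: GAA Glu / GAA Glu — identical.
Codon 4: TCT Ser / TCT Ser — identical.
Codon 5: ACT Thr / ACT Thr — identical.
Codon 6: GCA Ala / TAT Tyr — nonsynonymous.
Codon 7: CAG Gln / CAG Gln — identical.
Codon 8: CGC Arg / CGG Arg — synonymous.
Nonsynonymous differences: 1.

1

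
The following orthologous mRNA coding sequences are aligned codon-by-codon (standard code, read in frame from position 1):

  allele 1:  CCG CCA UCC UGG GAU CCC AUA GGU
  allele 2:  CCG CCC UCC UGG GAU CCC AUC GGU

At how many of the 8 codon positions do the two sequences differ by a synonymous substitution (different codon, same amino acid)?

2

Codon 1: CCG Pro / CCG Pro — identical.
Codon 2: CCA Pro / CCC Pro — synonymous.
Codon 3: UCC Ser / UCC Ser — identical.
Codon 4: UGG Trp / UGG Trp — identical.
Codon 5: GAU Asp / GAU Asp — identical.
Codon 6: CCC Pro / CCC Pro — identical.
Codon 7: AUA Ile / AUC Ile — synonymous.
Codon 8: GGU Gly / GGU Gly — identical.
Synonymous differences: 2.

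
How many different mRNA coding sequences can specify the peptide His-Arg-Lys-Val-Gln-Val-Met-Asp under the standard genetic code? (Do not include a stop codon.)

His: 2 codons.
Arg: 6 codons.
Lys: 2 codons.
Val: 4 codons.
Gln: 2 codons.
Val: 4 codons.
Met: 1 codon.
Asp: 2 codons.
2 × 6 × 2 × 4 × 2 × 4 × 1 × 2 = 1536.

1536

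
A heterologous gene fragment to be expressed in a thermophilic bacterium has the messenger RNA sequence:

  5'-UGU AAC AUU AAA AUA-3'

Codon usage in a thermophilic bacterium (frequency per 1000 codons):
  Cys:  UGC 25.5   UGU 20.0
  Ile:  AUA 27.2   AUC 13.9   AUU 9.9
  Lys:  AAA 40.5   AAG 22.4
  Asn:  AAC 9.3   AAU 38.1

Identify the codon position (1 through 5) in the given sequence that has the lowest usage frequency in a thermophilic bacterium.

Codon 1 UGU (Cys): 20.0 per 1000.
Codon 2 AAC (Asn): 9.3 per 1000.
Codon 3 AUU (Ile): 9.9 per 1000.
Codon 4 AAA (Lys): 40.5 per 1000.
Codon 5 AUA (Ile): 27.2 per 1000.
Lowest frequency is 9.3 at codon 2.

2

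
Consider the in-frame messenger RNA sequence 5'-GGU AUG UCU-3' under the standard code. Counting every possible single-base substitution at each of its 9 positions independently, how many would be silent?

6

Codon 1 (GGU, Gly): 3 synonymous substitutions.
Codon 2 (AUG, Met): 0 synonymous substitutions.
Codon 3 (UCU, Ser): 3 synonymous substitutions.
Total: 3 + 0 + 3 = 6.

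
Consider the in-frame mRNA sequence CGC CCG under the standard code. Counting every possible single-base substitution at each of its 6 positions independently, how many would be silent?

Codon 1 (CGC, Arg): 3 synonymous substitutions.
Codon 2 (CCG, Pro): 3 synonymous substitutions.
Total: 3 + 3 = 6.

6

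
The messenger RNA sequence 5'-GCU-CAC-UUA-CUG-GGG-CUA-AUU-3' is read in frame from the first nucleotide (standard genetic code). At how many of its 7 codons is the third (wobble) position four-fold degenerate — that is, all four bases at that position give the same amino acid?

Codon 1 GCU (Ala): third position 4-fold.
Codon 2 CAC (His): third position 2-fold.
Codon 3 UUA (Leu): third position 2-fold.
Codon 4 CUG (Leu): third position 4-fold.
Codon 5 GGG (Gly): third position 4-fold.
Codon 6 CUA (Leu): third position 4-fold.
Codon 7 AUU (Ile): third position 3-fold.
Four-fold degenerate third positions: 4.

4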